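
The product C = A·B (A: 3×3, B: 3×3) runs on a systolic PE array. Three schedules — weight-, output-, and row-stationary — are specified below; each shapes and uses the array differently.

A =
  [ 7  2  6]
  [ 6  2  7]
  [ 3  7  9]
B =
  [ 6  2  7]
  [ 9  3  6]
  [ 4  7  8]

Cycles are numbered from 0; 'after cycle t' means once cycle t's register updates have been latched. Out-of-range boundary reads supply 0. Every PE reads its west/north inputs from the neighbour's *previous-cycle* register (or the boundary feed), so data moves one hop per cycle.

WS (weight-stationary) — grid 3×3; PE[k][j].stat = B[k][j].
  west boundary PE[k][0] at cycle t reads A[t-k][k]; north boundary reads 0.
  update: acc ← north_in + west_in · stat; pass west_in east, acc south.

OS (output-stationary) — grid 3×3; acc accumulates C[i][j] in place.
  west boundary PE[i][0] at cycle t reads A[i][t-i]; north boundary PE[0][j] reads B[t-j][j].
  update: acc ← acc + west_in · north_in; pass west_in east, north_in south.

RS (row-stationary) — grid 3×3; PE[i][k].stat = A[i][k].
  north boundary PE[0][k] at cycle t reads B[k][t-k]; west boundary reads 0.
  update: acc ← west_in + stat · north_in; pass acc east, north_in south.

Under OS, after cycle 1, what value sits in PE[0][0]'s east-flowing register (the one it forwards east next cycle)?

register = 2

OS on a 3×3 grid — tracing PE[0][0] and its feeders:
  @0  [0,0]  acc 42  |  →7  ↓6
  @1  [0,0]  acc 60  |  →2  ↓9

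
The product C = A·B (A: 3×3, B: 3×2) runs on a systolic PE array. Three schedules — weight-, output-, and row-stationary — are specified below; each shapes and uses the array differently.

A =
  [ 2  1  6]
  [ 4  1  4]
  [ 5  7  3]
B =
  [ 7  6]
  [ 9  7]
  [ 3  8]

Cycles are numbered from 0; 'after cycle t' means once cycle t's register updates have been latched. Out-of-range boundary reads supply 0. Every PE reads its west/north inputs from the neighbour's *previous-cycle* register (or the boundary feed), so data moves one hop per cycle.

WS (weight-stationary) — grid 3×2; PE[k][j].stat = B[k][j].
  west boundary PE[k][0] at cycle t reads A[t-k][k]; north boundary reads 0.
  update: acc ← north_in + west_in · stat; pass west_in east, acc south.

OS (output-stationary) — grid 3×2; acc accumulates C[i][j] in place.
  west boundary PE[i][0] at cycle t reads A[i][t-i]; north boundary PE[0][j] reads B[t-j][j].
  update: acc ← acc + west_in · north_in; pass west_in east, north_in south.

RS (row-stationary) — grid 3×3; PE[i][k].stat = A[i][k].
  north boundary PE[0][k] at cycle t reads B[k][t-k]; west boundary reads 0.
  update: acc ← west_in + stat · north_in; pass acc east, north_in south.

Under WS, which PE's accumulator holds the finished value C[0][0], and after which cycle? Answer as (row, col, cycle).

(row, col, cycle) = (2, 0, 2)

Under WS, C[0][0] lands at PE[2][0]:
  cycle 0: PE[2][0] → acc 0, east 0, south 0
  cycle 1: PE[2][0] → acc 0, east 0, south 0
  cycle 2: PE[2][0] → acc 41, east 6, south 41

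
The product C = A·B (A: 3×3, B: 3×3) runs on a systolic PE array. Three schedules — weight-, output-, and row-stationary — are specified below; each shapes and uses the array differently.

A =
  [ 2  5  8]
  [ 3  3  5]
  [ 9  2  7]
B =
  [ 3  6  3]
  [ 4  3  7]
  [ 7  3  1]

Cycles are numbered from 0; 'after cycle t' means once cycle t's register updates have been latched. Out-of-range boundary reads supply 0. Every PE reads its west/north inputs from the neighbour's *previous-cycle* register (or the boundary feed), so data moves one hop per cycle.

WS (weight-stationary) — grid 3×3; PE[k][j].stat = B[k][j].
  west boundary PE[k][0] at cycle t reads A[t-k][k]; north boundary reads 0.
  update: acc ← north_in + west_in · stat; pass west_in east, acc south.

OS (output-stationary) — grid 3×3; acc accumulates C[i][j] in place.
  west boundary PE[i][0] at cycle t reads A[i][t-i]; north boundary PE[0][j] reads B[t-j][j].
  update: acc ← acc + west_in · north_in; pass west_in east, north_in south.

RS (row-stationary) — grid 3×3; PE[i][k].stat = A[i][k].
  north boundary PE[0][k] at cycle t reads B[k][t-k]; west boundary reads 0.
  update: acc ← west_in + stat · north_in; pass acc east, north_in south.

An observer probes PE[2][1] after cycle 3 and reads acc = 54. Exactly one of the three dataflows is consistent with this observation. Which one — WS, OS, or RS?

WS (3×3 grid), PE[2][1]:
  after 0 — PE[2][1] acc=0, pass-E 0, pass-S 0
  after 1 — PE[2][1] acc=0, pass-E 0, pass-S 0
  after 2 — PE[2][1] acc=0, pass-E 0, pass-S 0
  after 3 — PE[2][1] acc=51, pass-E 8, pass-S 51
OS (3×3 grid), PE[2][1]:
  after 0 — PE[2][1] acc=0, pass-E 0, pass-S 0
  after 1 — PE[2][1] acc=0, pass-E 0, pass-S 0
  after 2 — PE[2][1] acc=0, pass-E 0, pass-S 0
  after 3 — PE[2][1] acc=54, pass-E 9, pass-S 6
RS (3×3 grid), PE[2][1]:
  after 0 — PE[2][1] acc=0, pass-E 0, pass-S 0
  after 1 — PE[2][1] acc=0, pass-E 0, pass-S 0
  after 2 — PE[2][1] acc=0, pass-E 0, pass-S 0
  after 3 — PE[2][1] acc=35, pass-E 35, pass-S 4

dataflow = OS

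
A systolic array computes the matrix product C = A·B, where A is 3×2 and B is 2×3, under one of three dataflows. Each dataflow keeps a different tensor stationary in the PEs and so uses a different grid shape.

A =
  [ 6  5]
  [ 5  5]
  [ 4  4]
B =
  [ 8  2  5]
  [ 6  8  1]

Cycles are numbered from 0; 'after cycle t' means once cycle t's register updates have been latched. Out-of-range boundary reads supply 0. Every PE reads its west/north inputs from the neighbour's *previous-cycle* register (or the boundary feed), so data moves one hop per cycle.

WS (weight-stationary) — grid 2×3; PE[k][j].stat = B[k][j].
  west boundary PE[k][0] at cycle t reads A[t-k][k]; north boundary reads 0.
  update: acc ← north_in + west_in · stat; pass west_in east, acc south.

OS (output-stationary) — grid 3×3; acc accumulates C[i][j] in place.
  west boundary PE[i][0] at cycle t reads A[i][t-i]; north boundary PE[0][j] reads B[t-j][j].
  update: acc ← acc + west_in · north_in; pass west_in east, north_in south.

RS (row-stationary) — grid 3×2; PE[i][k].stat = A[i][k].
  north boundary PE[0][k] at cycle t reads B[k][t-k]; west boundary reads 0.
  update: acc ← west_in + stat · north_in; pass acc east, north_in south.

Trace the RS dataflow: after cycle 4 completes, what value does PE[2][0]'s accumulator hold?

Tracing RS — 3×2 array, target PE[2][0]:
  [0] (1,0) acc=0 (h:0 v:0)
  [0] (2,0) acc=0 (h:0 v:0)
  [1] (1,0) acc=40 (h:40 v:8)
  [1] (2,0) acc=0 (h:0 v:0)
  [2] (1,0) acc=10 (h:10 v:2)
  [2] (2,0) acc=32 (h:32 v:8)
  [3] (1,0) acc=25 (h:25 v:5)
  [3] (2,0) acc=8 (h:8 v:2)
  [4] (1,0) acc=0 (h:0 v:0)
  [4] (2,0) acc=20 (h:20 v:5)

PE[2][0].acc = 20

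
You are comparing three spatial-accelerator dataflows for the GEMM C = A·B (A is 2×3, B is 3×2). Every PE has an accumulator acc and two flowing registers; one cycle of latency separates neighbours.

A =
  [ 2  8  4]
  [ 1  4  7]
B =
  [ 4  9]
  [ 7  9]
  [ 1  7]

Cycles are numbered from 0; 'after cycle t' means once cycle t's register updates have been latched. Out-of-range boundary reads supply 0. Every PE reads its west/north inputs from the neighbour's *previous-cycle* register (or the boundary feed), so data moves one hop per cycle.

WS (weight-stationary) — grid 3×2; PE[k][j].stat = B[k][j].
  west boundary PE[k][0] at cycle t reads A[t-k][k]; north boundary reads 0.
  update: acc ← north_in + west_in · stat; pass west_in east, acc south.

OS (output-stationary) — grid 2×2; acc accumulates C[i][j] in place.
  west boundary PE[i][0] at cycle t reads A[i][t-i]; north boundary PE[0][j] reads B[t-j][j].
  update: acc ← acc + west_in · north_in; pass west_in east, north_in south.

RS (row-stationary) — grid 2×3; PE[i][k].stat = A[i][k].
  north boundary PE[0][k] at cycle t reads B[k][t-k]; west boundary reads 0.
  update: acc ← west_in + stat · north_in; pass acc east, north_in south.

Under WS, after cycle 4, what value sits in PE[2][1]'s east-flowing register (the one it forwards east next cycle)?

Tracing WS — 3×2 array, target PE[2][1]:
  cycle 0: PE[1][1] → acc 0, east 0, south 0
  cycle 0: PE[2][0] → acc 0, east 0, south 0
  cycle 0: PE[2][1] → acc 0, east 0, south 0
  cycle 1: PE[1][1] → acc 0, east 0, south 0
  cycle 1: PE[2][0] → acc 0, east 0, south 0
  cycle 1: PE[2][1] → acc 0, east 0, south 0
  cycle 2: PE[1][1] → acc 90, east 8, south 90
  cycle 2: PE[2][0] → acc 68, east 4, south 68
  cycle 2: PE[2][1] → acc 0, east 0, south 0
  cycle 3: PE[1][1] → acc 45, east 4, south 45
  cycle 3: PE[2][0] → acc 39, east 7, south 39
  cycle 3: PE[2][1] → acc 118, east 4, south 118
  cycle 4: PE[1][1] → acc 0, east 0, south 0
  cycle 4: PE[2][0] → acc 0, east 0, south 0
  cycle 4: PE[2][1] → acc 94, east 7, south 94

register = 7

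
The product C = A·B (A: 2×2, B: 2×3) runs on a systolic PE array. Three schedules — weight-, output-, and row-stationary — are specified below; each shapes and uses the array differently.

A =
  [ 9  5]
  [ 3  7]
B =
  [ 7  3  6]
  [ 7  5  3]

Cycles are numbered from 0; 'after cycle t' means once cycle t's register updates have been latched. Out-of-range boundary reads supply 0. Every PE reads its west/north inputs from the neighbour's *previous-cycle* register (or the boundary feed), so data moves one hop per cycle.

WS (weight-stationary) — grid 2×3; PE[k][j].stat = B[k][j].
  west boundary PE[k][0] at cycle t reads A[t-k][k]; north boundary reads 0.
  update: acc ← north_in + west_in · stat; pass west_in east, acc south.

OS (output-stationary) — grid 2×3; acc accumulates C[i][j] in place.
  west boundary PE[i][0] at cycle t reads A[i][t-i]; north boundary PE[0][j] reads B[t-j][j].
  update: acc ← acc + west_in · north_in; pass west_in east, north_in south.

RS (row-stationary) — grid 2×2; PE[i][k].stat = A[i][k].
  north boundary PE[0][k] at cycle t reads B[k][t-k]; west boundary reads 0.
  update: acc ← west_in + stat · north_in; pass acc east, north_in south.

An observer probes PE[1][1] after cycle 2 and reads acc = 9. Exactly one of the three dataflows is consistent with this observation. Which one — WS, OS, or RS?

dataflow = OS

Under WS (2×3), PE[1][1]:
  after 0 — PE[1][1] acc=0, pass-E 0, pass-S 0
  after 1 — PE[1][1] acc=0, pass-E 0, pass-S 0
  after 2 — PE[1][1] acc=52, pass-E 5, pass-S 52
Under OS (2×3), PE[1][1]:
  after 0 — PE[1][1] acc=0, pass-E 0, pass-S 0
  after 1 — PE[1][1] acc=0, pass-E 0, pass-S 0
  after 2 — PE[1][1] acc=9, pass-E 3, pass-S 3
Under RS (2×2), PE[1][1]:
  after 0 — PE[1][1] acc=0, pass-E 0, pass-S 0
  after 1 — PE[1][1] acc=0, pass-E 0, pass-S 0
  after 2 — PE[1][1] acc=70, pass-E 70, pass-S 7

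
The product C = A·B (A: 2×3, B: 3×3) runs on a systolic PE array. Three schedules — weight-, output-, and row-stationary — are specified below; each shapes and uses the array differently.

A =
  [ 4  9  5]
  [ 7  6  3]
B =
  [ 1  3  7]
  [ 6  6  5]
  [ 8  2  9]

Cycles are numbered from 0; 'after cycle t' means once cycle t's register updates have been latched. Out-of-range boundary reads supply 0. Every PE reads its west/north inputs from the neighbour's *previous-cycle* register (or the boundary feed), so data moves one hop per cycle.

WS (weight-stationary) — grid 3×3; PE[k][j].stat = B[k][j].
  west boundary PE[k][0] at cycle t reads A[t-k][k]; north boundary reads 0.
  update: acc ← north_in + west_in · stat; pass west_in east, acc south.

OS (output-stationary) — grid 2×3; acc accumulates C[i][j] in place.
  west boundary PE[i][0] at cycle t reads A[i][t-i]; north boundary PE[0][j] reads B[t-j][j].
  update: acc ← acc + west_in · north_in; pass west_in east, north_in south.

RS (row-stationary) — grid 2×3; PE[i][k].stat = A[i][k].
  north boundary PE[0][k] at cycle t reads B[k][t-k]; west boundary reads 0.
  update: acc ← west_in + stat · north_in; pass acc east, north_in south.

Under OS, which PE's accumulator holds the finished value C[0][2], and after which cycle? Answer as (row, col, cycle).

(row, col, cycle) = (0, 2, 4)

OS — PE[0][2] is where C[0][2] collects:
  t=0 PE[0][2]: acc=0 h=0 v=0
  t=1 PE[0][2]: acc=0 h=0 v=0
  t=2 PE[0][2]: acc=28 h=4 v=7
  t=3 PE[0][2]: acc=73 h=9 v=5
  t=4 PE[0][2]: acc=118 h=5 v=9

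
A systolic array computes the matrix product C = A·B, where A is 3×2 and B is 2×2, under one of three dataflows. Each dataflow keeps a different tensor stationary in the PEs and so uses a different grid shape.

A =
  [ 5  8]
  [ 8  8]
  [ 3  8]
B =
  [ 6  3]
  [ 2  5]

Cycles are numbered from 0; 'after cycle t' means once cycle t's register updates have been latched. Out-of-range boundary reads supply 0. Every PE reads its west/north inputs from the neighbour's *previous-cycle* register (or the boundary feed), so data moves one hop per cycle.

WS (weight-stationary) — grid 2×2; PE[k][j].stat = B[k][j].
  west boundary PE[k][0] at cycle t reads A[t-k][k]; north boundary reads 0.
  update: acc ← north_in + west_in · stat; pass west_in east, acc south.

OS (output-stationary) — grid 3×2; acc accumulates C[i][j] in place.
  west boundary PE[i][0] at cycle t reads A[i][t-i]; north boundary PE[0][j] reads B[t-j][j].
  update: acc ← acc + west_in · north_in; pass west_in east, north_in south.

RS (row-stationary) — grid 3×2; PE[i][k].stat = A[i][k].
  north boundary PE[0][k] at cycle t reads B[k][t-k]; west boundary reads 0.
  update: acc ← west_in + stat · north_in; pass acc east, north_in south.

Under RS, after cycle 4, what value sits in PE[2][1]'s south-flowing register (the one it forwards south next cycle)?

register = 5

RS 3×2: PE[2][1] cycle-by-cycle (with neighbour feeds):
  c0 r1c1: 0 / 0 / 0
  c0 r2c0: 0 / 0 / 0
  c0 r2c1: 0 / 0 / 0
  c1 r1c1: 0 / 0 / 0
  c1 r2c0: 0 / 0 / 0
  c1 r2c1: 0 / 0 / 0
  c2 r1c1: 64 / 64 / 2
  c2 r2c0: 18 / 18 / 6
  c2 r2c1: 0 / 0 / 0
  c3 r1c1: 64 / 64 / 5
  c3 r2c0: 9 / 9 / 3
  c3 r2c1: 34 / 34 / 2
  c4 r1c1: 0 / 0 / 0
  c4 r2c0: 0 / 0 / 0
  c4 r2c1: 49 / 49 / 5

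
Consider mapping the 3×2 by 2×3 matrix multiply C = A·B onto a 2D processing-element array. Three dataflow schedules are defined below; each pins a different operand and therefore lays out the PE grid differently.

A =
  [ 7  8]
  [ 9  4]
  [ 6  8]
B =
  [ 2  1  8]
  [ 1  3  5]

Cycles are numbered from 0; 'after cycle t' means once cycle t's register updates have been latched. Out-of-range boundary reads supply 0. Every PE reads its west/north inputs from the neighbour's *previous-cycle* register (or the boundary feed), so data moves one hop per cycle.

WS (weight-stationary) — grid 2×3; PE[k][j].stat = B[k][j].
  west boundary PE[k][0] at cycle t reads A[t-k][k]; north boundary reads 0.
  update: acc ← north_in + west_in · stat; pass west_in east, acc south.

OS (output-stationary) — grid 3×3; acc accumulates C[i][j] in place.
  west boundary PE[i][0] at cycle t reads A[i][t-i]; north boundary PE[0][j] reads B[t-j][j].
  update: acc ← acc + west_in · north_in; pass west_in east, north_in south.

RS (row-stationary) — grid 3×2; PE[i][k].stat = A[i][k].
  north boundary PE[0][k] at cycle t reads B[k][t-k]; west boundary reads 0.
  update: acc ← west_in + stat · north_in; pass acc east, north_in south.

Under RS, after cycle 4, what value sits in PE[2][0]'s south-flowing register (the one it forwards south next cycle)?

register = 8

RS on a 3×2 grid — tracing PE[2][0] and its feeders:
  cycle 0: PE[1][0] → acc 0, east 0, south 0
  cycle 0: PE[2][0] → acc 0, east 0, south 0
  cycle 1: PE[1][0] → acc 18, east 18, south 2
  cycle 1: PE[2][0] → acc 0, east 0, south 0
  cycle 2: PE[1][0] → acc 9, east 9, south 1
  cycle 2: PE[2][0] → acc 12, east 12, south 2
  cycle 3: PE[1][0] → acc 72, east 72, south 8
  cycle 3: PE[2][0] → acc 6, east 6, south 1
  cycle 4: PE[1][0] → acc 0, east 0, south 0
  cycle 4: PE[2][0] → acc 48, east 48, south 8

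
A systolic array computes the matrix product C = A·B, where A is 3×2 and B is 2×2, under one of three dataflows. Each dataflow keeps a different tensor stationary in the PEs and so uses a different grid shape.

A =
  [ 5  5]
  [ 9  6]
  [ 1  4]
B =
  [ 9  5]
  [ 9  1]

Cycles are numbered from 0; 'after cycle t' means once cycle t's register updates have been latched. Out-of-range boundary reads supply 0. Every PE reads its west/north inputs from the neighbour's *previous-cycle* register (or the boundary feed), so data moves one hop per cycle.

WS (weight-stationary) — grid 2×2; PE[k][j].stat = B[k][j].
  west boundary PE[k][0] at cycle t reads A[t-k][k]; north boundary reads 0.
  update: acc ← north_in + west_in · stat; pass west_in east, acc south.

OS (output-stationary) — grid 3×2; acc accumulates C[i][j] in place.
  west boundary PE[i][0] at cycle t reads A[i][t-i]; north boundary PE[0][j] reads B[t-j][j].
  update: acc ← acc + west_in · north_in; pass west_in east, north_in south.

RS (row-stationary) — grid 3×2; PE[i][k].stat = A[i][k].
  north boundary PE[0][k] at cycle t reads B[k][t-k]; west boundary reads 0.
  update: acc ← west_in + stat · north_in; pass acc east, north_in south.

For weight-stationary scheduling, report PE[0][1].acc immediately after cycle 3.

PE[0][1].acc = 5

Tracing WS — 2×2 array, target PE[0][1]:
  [0] (0,0) acc=45 (h:5 v:45)
  [0] (0,1) acc=0 (h:0 v:0)
  [1] (0,0) acc=81 (h:9 v:81)
  [1] (0,1) acc=25 (h:5 v:25)
  [2] (0,0) acc=9 (h:1 v:9)
  [2] (0,1) acc=45 (h:9 v:45)
  [3] (0,0) acc=0 (h:0 v:0)
  [3] (0,1) acc=5 (h:1 v:5)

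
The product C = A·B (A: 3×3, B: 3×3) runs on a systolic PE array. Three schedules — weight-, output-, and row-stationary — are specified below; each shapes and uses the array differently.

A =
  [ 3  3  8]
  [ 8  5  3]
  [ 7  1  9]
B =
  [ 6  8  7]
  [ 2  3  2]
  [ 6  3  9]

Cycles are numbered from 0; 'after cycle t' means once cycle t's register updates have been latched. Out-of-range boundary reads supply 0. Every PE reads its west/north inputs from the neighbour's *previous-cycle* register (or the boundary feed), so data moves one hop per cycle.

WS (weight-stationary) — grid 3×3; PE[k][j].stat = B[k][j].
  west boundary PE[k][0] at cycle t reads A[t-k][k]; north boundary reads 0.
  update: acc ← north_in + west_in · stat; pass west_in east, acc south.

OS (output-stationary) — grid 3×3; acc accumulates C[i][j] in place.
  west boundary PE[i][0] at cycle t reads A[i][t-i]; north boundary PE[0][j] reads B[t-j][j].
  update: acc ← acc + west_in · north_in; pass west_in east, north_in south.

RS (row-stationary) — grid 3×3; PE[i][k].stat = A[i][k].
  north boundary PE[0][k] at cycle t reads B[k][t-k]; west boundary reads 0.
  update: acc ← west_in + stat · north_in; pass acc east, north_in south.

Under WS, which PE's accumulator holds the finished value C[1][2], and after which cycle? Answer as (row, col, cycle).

WS: C[1][2] accumulates in PE[2][2]:
  c0 r2c2: 0 / 0 / 0
  c1 r2c2: 0 / 0 / 0
  c2 r2c2: 0 / 0 / 0
  c3 r2c2: 0 / 0 / 0
  c4 r2c2: 99 / 8 / 99
  c5 r2c2: 93 / 3 / 93

(row, col, cycle) = (2, 2, 5)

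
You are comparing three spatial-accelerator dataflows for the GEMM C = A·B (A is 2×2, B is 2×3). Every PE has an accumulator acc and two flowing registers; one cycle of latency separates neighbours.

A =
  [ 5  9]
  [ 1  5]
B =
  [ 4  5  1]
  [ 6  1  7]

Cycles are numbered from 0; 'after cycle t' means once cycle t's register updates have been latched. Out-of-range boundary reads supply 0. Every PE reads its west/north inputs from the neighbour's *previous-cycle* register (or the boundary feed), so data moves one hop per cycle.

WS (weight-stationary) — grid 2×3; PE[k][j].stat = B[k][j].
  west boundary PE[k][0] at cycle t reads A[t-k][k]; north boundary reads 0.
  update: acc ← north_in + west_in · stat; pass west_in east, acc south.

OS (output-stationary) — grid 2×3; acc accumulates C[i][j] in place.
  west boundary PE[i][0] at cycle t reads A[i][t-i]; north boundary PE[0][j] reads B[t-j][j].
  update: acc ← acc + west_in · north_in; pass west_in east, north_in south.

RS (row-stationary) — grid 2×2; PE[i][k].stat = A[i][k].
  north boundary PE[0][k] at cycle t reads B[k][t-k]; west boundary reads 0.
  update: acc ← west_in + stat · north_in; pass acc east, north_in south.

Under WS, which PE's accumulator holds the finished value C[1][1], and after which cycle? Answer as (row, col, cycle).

WS: C[1][1] accumulates in PE[1][1]:
  after 0 — PE[1][1] acc=0, pass-E 0, pass-S 0
  after 1 — PE[1][1] acc=0, pass-E 0, pass-S 0
  after 2 — PE[1][1] acc=34, pass-E 9, pass-S 34
  after 3 — PE[1][1] acc=10, pass-E 5, pass-S 10

(row, col, cycle) = (1, 1, 3)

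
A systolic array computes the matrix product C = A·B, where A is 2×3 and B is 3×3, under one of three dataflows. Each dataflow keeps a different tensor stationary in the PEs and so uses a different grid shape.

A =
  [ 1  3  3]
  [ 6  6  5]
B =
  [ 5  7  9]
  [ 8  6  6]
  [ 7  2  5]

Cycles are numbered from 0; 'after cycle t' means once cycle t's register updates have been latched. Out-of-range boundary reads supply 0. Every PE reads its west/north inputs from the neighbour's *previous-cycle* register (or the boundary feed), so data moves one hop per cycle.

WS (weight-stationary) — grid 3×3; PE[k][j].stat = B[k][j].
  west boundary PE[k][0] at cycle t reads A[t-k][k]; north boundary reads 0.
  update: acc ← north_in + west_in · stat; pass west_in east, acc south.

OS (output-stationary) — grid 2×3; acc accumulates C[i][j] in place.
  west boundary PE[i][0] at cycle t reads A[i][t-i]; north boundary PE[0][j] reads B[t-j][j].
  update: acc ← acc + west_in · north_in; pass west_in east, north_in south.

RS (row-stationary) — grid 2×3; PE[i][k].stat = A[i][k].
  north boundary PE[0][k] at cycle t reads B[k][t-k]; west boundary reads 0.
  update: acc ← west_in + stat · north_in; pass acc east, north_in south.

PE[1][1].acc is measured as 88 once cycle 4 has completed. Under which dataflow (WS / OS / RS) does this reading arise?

dataflow = OS

Under WS (3×3), PE[1][1]:
  after 0 — PE[1][1] acc=0, pass-E 0, pass-S 0
  after 1 — PE[1][1] acc=0, pass-E 0, pass-S 0
  after 2 — PE[1][1] acc=25, pass-E 3, pass-S 25
  after 3 — PE[1][1] acc=78, pass-E 6, pass-S 78
  after 4 — PE[1][1] acc=0, pass-E 0, pass-S 0
Under OS (2×3), PE[1][1]:
  after 0 — PE[1][1] acc=0, pass-E 0, pass-S 0
  after 1 — PE[1][1] acc=0, pass-E 0, pass-S 0
  after 2 — PE[1][1] acc=42, pass-E 6, pass-S 7
  after 3 — PE[1][1] acc=78, pass-E 6, pass-S 6
  after 4 — PE[1][1] acc=88, pass-E 5, pass-S 2
Under RS (2×3), PE[1][1]:
  after 0 — PE[1][1] acc=0, pass-E 0, pass-S 0
  after 1 — PE[1][1] acc=0, pass-E 0, pass-S 0
  after 2 — PE[1][1] acc=78, pass-E 78, pass-S 8
  after 3 — PE[1][1] acc=78, pass-E 78, pass-S 6
  after 4 — PE[1][1] acc=90, pass-E 90, pass-S 6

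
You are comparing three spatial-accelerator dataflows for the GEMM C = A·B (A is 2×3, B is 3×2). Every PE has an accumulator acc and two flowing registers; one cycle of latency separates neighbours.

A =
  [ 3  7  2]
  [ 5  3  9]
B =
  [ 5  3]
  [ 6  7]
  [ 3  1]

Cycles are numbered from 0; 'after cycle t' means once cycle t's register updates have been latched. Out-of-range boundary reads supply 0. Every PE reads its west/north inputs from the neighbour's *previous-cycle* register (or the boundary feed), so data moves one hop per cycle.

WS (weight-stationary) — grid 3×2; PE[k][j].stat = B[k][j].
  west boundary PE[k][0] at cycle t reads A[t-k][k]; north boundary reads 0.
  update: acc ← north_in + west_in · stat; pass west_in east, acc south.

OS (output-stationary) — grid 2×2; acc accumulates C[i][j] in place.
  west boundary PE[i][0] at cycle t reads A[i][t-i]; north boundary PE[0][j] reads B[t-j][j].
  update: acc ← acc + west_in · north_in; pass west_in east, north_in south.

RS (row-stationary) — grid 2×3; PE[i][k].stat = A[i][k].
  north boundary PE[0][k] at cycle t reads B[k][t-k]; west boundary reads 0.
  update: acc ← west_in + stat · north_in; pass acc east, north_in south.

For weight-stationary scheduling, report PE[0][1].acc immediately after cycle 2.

PE[0][1].acc = 15

WS on a 3×2 grid — tracing PE[0][1] and its feeders:
  cycle 0: PE[0][0] → acc 15, east 3, south 15
  cycle 0: PE[0][1] → acc 0, east 0, south 0
  cycle 1: PE[0][0] → acc 25, east 5, south 25
  cycle 1: PE[0][1] → acc 9, east 3, south 9
  cycle 2: PE[0][0] → acc 0, east 0, south 0
  cycle 2: PE[0][1] → acc 15, east 5, south 15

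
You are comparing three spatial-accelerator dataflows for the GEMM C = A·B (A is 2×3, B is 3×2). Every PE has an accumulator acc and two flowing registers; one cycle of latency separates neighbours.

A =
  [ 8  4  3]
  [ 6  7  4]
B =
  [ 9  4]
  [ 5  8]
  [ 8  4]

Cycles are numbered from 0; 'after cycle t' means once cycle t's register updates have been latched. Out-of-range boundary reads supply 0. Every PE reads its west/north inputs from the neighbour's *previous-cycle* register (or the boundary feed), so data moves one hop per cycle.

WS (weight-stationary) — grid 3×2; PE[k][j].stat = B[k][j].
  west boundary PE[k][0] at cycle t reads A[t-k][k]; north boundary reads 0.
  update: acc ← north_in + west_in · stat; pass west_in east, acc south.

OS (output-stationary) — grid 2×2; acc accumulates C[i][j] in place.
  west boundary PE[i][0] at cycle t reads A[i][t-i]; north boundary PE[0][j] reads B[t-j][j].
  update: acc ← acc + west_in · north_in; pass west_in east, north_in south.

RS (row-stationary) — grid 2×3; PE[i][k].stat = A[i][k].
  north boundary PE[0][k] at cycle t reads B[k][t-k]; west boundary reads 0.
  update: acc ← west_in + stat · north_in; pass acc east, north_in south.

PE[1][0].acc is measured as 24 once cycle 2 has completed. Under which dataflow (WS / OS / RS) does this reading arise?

— WS: 3×2; PE[1][0] trace:
  cycle 0: PE[1][0] → acc 0, east 0, south 0
  cycle 1: PE[1][0] → acc 92, east 4, south 92
  cycle 2: PE[1][0] → acc 89, east 7, south 89
— OS: 2×2; PE[1][0] trace:
  cycle 0: PE[1][0] → acc 0, east 0, south 0
  cycle 1: PE[1][0] → acc 54, east 6, south 9
  cycle 2: PE[1][0] → acc 89, east 7, south 5
— RS: 2×3; PE[1][0] trace:
  cycle 0: PE[1][0] → acc 0, east 0, south 0
  cycle 1: PE[1][0] → acc 54, east 54, south 9
  cycle 2: PE[1][0] → acc 24, east 24, south 4

dataflow = RS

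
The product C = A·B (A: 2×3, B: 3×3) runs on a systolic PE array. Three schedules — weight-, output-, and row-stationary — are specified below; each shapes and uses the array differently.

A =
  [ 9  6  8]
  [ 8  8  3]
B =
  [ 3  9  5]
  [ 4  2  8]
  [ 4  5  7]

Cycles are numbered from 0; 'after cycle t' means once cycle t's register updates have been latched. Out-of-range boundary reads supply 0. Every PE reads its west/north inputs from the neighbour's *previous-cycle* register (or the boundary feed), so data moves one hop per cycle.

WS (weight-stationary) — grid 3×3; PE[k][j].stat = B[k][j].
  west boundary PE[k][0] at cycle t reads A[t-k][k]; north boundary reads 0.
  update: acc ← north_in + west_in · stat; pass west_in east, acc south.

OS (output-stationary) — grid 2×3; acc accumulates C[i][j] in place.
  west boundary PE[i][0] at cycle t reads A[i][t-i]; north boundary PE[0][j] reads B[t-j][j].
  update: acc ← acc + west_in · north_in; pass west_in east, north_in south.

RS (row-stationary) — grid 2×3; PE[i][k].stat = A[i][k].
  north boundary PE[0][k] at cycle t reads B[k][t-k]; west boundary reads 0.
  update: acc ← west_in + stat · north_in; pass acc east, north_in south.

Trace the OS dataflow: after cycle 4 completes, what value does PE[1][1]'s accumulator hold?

PE[1][1].acc = 103

OS (2×3). Following PE[1][1] plus its west/north inputs:
  cycle 0: PE[0][1] → acc 0, east 0, south 0
  cycle 0: PE[1][0] → acc 0, east 0, south 0
  cycle 0: PE[1][1] → acc 0, east 0, south 0
  cycle 1: PE[0][1] → acc 81, east 9, south 9
  cycle 1: PE[1][0] → acc 24, east 8, south 3
  cycle 1: PE[1][1] → acc 0, east 0, south 0
  cycle 2: PE[0][1] → acc 93, east 6, south 2
  cycle 2: PE[1][0] → acc 56, east 8, south 4
  cycle 2: PE[1][1] → acc 72, east 8, south 9
  cycle 3: PE[0][1] → acc 133, east 8, south 5
  cycle 3: PE[1][0] → acc 68, east 3, south 4
  cycle 3: PE[1][1] → acc 88, east 8, south 2
  cycle 4: PE[0][1] → acc 133, east 0, south 0
  cycle 4: PE[1][0] → acc 68, east 0, south 0
  cycle 4: PE[1][1] → acc 103, east 3, south 5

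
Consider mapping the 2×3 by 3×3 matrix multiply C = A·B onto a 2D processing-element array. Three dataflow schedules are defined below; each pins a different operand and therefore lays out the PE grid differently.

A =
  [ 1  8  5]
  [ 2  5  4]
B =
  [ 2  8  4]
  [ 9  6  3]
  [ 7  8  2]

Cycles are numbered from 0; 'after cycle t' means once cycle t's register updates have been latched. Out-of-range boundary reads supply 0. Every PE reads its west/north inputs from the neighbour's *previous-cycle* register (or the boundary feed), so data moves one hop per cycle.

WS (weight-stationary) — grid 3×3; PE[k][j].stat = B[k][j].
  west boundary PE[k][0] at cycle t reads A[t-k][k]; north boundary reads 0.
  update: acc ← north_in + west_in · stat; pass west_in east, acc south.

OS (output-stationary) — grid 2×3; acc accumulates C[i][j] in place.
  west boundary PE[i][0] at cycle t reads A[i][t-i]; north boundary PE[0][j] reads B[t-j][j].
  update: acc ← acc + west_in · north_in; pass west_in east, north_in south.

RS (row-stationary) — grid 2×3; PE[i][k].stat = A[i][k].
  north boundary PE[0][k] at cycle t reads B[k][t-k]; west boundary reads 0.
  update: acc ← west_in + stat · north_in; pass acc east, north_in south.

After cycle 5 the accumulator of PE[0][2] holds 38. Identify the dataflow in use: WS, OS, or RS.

dataflow = OS

— WS: 3×3; PE[0][2] trace:
  c0 r0c2: 0 / 0 / 0
  c1 r0c2: 0 / 0 / 0
  c2 r0c2: 4 / 1 / 4
  c3 r0c2: 8 / 2 / 8
  c4 r0c2: 0 / 0 / 0
  c5 r0c2: 0 / 0 / 0
— OS: 2×3; PE[0][2] trace:
  c0 r0c2: 0 / 0 / 0
  c1 r0c2: 0 / 0 / 0
  c2 r0c2: 4 / 1 / 4
  c3 r0c2: 28 / 8 / 3
  c4 r0c2: 38 / 5 / 2
  c5 r0c2: 38 / 0 / 0
— RS: 2×3; PE[0][2] trace:
  c0 r0c2: 0 / 0 / 0
  c1 r0c2: 0 / 0 / 0
  c2 r0c2: 109 / 109 / 7
  c3 r0c2: 96 / 96 / 8
  c4 r0c2: 38 / 38 / 2
  c5 r0c2: 0 / 0 / 0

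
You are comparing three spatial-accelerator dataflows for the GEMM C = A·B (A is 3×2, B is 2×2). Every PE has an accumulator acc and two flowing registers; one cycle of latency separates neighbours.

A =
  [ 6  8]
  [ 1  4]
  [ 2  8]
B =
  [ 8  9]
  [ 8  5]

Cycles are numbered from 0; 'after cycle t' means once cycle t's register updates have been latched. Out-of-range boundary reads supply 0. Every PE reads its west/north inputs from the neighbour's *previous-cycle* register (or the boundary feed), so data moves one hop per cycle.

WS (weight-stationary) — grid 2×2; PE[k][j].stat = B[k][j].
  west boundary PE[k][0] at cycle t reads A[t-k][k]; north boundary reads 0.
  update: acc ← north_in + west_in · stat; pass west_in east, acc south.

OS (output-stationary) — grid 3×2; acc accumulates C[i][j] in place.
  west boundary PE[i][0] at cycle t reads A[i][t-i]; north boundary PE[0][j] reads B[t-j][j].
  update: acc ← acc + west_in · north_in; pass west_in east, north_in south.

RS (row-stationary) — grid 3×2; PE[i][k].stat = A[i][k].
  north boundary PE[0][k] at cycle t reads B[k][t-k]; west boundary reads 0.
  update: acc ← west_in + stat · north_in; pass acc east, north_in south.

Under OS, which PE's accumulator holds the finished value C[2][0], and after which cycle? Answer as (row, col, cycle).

Under OS, C[2][0] lands at PE[2][0]:
  cycle 0: PE[2][0] → acc 0, east 0, south 0
  cycle 1: PE[2][0] → acc 0, east 0, south 0
  cycle 2: PE[2][0] → acc 16, east 2, south 8
  cycle 3: PE[2][0] → acc 80, east 8, south 8

(row, col, cycle) = (2, 0, 3)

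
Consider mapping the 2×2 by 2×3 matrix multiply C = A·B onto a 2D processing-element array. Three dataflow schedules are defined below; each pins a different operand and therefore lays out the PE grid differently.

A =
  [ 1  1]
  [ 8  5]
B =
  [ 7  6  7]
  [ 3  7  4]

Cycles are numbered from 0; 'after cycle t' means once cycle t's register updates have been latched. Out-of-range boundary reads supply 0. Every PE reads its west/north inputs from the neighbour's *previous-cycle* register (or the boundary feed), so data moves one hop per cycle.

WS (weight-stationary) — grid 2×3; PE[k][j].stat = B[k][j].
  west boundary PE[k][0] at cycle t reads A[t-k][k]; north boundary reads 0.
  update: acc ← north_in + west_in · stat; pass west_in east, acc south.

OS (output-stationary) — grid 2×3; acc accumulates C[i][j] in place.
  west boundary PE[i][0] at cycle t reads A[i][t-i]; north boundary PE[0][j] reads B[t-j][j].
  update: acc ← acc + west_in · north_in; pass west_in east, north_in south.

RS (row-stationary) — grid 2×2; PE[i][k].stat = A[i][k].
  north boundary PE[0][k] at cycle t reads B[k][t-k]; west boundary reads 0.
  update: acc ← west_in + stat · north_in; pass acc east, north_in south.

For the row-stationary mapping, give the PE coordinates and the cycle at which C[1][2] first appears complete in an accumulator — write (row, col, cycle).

RS: C[1][2] accumulates in PE[1][1]:
  @0  [1,1]  acc 0  |  →0  ↓0
  @1  [1,1]  acc 0  |  →0  ↓0
  @2  [1,1]  acc 71  |  →71  ↓3
  @3  [1,1]  acc 83  |  →83  ↓7
  @4  [1,1]  acc 76  |  →76  ↓4

(row, col, cycle) = (1, 1, 4)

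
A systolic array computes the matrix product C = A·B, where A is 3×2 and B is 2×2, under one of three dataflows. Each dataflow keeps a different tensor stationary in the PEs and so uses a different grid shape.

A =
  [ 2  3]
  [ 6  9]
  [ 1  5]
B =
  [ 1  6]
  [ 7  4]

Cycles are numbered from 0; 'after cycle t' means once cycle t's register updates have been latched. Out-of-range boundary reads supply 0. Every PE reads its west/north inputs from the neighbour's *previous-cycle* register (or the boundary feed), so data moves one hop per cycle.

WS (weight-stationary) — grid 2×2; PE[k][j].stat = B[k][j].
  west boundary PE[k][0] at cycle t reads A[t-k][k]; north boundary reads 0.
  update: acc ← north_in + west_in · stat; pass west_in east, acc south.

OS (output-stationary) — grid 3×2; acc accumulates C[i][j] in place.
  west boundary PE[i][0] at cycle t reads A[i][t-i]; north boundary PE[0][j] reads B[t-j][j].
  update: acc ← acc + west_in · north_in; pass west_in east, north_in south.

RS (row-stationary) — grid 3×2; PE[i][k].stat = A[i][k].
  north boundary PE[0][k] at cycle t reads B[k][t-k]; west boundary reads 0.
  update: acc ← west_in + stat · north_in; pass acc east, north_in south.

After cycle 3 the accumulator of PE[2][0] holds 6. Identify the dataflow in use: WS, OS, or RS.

dataflow = RS

WS: PE[2][0] is outside its 2×2 grid.
OS [3×2] PE[2][0] across cycles:
  [0] (2,0) acc=0 (h:0 v:0)
  [1] (2,0) acc=0 (h:0 v:0)
  [2] (2,0) acc=1 (h:1 v:1)
  [3] (2,0) acc=36 (h:5 v:7)
RS [3×2] PE[2][0] across cycles:
  [0] (2,0) acc=0 (h:0 v:0)
  [1] (2,0) acc=0 (h:0 v:0)
  [2] (2,0) acc=1 (h:1 v:1)
  [3] (2,0) acc=6 (h:6 v:6)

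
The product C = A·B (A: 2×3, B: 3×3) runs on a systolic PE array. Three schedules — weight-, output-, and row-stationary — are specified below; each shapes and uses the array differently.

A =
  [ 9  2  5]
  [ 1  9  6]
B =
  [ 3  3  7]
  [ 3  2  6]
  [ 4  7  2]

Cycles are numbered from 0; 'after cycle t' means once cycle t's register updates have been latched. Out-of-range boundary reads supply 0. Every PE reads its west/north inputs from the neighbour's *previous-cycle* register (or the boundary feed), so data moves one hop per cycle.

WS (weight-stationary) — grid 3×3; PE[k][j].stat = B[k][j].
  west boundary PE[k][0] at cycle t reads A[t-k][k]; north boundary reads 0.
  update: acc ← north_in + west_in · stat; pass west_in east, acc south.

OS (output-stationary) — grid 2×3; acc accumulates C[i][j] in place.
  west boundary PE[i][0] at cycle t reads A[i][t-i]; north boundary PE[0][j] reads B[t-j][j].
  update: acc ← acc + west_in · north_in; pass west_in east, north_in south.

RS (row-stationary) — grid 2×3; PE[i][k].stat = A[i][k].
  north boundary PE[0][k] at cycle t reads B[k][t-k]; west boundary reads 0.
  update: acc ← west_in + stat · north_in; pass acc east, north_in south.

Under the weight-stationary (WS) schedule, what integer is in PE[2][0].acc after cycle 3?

WS 3×3: PE[2][0] cycle-by-cycle (with neighbour feeds):
  0: (1,0).acc=0  regs=<0,0>
  0: (2,0).acc=0  regs=<0,0>
  1: (1,0).acc=33  regs=<2,33>
  1: (2,0).acc=0  regs=<0,0>
  2: (1,0).acc=30  regs=<9,30>
  2: (2,0).acc=53  regs=<5,53>
  3: (1,0).acc=0  regs=<0,0>
  3: (2,0).acc=54  regs=<6,54>

PE[2][0].acc = 54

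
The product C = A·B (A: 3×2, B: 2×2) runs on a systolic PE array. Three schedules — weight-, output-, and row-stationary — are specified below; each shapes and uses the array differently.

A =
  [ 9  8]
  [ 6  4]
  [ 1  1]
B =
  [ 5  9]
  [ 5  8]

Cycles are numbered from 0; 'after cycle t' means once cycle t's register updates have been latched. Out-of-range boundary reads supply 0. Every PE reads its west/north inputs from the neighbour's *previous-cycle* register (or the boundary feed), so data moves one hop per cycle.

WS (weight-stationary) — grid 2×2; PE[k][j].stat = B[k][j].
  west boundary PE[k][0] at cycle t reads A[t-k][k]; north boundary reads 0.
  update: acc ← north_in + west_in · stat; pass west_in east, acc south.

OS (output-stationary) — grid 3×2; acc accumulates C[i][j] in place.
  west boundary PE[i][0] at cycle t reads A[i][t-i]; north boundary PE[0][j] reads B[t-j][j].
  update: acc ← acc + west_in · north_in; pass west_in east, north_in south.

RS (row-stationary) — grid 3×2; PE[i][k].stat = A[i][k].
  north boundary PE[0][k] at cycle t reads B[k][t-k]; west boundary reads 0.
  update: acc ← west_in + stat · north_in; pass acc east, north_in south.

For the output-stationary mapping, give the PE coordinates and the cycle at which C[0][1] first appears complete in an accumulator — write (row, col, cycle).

OS — PE[0][1] is where C[0][1] collects:
  cycle 0: PE[0][1] → acc 0, east 0, south 0
  cycle 1: PE[0][1] → acc 81, east 9, south 9
  cycle 2: PE[0][1] → acc 145, east 8, south 8

(row, col, cycle) = (0, 1, 2)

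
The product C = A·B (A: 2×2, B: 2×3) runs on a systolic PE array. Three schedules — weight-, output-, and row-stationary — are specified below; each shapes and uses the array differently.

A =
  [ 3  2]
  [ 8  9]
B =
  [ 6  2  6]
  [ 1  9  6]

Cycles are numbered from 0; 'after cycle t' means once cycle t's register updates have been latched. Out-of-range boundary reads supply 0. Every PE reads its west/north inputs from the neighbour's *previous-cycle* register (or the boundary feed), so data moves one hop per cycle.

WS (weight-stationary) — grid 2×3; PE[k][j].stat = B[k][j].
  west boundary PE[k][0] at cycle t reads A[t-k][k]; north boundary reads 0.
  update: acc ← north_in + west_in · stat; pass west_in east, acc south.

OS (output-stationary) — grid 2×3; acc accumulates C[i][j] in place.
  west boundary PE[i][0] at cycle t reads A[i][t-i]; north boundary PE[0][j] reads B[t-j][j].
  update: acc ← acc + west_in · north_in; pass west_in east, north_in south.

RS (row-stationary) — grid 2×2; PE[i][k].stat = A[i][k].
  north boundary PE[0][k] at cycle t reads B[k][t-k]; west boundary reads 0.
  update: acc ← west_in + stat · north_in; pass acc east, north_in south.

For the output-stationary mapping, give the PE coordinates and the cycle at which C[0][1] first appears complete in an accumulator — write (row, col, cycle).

OS — PE[0][1] is where C[0][1] collects:
  0: (0,1).acc=0  regs=<0,0>
  1: (0,1).acc=6  regs=<3,2>
  2: (0,1).acc=24  regs=<2,9>

(row, col, cycle) = (0, 1, 2)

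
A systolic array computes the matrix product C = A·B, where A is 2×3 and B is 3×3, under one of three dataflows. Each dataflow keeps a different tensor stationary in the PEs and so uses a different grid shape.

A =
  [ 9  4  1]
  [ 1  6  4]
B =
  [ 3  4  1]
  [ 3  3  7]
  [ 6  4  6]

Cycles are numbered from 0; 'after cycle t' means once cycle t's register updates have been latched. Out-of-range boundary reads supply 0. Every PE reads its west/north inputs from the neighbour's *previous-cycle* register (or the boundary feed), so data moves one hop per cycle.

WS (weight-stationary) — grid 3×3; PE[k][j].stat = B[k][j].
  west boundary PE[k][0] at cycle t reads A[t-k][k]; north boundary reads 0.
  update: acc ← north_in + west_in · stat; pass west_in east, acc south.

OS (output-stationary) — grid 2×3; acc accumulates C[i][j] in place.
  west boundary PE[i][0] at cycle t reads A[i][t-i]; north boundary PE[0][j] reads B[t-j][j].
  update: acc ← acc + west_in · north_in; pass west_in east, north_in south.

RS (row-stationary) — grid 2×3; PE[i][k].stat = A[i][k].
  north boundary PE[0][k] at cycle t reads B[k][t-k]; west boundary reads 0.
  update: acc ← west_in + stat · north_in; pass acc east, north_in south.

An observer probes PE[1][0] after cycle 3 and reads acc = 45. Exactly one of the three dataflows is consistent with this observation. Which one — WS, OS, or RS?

dataflow = OS

Under WS (3×3), PE[1][0]:
  c0 r1c0: 0 / 0 / 0
  c1 r1c0: 39 / 4 / 39
  c2 r1c0: 21 / 6 / 21
  c3 r1c0: 0 / 0 / 0
Under OS (2×3), PE[1][0]:
  c0 r1c0: 0 / 0 / 0
  c1 r1c0: 3 / 1 / 3
  c2 r1c0: 21 / 6 / 3
  c3 r1c0: 45 / 4 / 6
Under RS (2×3), PE[1][0]:
  c0 r1c0: 0 / 0 / 0
  c1 r1c0: 3 / 3 / 3
  c2 r1c0: 4 / 4 / 4
  c3 r1c0: 1 / 1 / 1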